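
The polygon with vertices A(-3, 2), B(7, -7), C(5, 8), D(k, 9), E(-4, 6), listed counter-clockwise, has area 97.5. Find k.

-3

The doubled signed area Σ (x_i y_{i+1} − x_{i+1} y_i) is linear in k.
With k=0 it equals 189; the coefficient of k is -2 (from the two edges through D).
So -2·k + 189 = 2·97.5 = 195 ⇒ k = -3.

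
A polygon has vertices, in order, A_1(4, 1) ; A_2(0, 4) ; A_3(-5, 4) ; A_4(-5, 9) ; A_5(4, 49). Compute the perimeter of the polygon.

104

|A_1A_2| = √((-4)² + (3)²) = √25 = 5
|A_2A_3| = √((-5)² + (0)²) = √25 = 5
|A_3A_4| = √((0)² + (5)²) = √25 = 5
|A_4A_5| = √((9)² + (40)²) = √1681 = 41
|A_5A_1| = √((0)² + (-48)²) = √2304 = 48
Perimeter = 5 + 5 + 5 + 41 + 48 = 104.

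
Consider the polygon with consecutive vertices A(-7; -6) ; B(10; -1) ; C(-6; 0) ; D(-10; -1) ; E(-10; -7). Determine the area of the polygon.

Apply the surveyor's formula: 2A = Σ (x_i·y_{i+1} − x_{i+1}·y_i), indices taken mod 5.
Cross-terms: 67, -6, 6, 60, 11  ⇒  Σ = 138
Area = |Σ|/2 = 69.

69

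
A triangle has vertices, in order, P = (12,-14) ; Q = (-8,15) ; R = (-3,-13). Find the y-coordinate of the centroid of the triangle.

-4

Apply the surveyor's formula. First the cross-terms c_i = x_i·y_{i+1} − x_{i+1}·y_i:
  68, 149, 198  ⇒  2A = 415, A = 207.5.
Then Σ (y_i + y_{i+1})·c_i = -4980, so ȳ = -4980 / (6·207.5) = -4.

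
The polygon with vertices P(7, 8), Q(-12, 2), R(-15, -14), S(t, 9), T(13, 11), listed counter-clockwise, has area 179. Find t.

Write out the shoelace sum; only the two edges meeting at S involve t:
2·Area = [((-15)·9 − t·(-14)) + (t·11 − 13·9)] + 335
       = 25·t + 83 = 358
⇒ t = 11.

11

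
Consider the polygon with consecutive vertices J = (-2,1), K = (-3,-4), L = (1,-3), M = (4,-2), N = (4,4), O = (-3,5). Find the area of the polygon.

48.5

Apply Gauss's area formula: 2A = Σ (x_i·y_{i+1} − x_{i+1}·y_i), indices taken mod 6.
J→K: (-2)(-4) − (-3)(1) = 11
K→L: (-3)(-3) − (1)(-4) = 13
L→M: (1)(-2) − (4)(-3) = 10
M→N: (4)(4) − (4)(-2) = 24
N→O: (4)(5) − (-3)(4) = 32
O→J: (-3)(1) − (-2)(5) = 7
Σ = 97
Area = |Σ|/2 = 48.5.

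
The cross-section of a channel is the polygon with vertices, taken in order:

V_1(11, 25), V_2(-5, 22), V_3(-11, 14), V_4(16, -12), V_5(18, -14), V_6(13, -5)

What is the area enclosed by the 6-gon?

455.5

Apply Gauss's area formula: 2A = Σ (x_i·y_{i+1} − x_{i+1}·y_i), indices taken mod 6.
V_1→V_2: (11)(22) − (-5)(25) = 367
V_2→V_3: (-5)(14) − (-11)(22) = 172
V_3→V_4: (-11)(-12) − (16)(14) = -92
V_4→V_5: (16)(-14) − (18)(-12) = -8
V_5→V_6: (18)(-5) − (13)(-14) = 92
V_6→V_1: (13)(25) − (11)(-5) = 380
Σ = 911
Area = |Σ|/2 = 455.5.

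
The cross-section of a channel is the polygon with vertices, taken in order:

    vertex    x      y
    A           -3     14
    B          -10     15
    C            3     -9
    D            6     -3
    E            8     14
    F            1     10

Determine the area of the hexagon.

Apply the shoelace (surveyor's) formula: 2A = Σ (x_i·y_{i+1} − x_{i+1}·y_i), indices taken mod 6.
Σ = (95) + (45) + (45) + (108) + (66) + (44) = 403
Area = |Σ|/2 = 201.5.

201.5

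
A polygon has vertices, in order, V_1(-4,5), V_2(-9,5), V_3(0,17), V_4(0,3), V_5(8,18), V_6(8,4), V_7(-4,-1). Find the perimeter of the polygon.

|V_1V_2| = √((-5)² + (0)²) = √25 = 5
|V_2V_3| = √((9)² + (12)²) = √225 = 15
|V_3V_4| = √((0)² + (-14)²) = √196 = 14
|V_4V_5| = √((8)² + (15)²) = √289 = 17
|V_5V_6| = √((0)² + (-14)²) = √196 = 14
|V_6V_7| = √((-12)² + (-5)²) = √169 = 13
|V_7V_1| = √((0)² + (6)²) = √36 = 6
Perimeter = 5 + 15 + 14 + 17 + 14 + 13 + 6 = 84.

84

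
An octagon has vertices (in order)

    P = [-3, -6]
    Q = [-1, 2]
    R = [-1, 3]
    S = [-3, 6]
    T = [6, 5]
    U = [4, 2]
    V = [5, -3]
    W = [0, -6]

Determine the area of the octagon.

69.5

Cross-terms: -12, -1, 3, -51, -8, -22, -30, -18  ⇒  Σ = -139
Area = |Σ|/2 = 69.5.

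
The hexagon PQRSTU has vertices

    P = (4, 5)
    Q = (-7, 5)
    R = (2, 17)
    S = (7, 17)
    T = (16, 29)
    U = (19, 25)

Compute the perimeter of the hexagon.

|PQ| = √((-11)² + (0)²) = √121 = 11
|QR| = √((9)² + (12)²) = √225 = 15
|RS| = √((5)² + (0)²) = √25 = 5
|ST| = √((9)² + (12)²) = √225 = 15
|TU| = √((3)² + (-4)²) = √25 = 5
|UP| = √((-15)² + (-20)²) = √625 = 25
Perimeter = 11 + 15 + 5 + 15 + 5 + 25 = 76.

76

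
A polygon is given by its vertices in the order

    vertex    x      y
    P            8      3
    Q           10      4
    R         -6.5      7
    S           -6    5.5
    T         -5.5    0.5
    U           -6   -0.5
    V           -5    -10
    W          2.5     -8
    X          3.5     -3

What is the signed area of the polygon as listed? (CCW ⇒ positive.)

Σ = (2) + (96) + (6.25) + (27.25) + (5.75) + (57.5) + (65) + (20.5) + (34.5) = 314.75
Signed area = Σ/2 = 157.375 (positive ⇒ counter-clockwise traversal).

157.375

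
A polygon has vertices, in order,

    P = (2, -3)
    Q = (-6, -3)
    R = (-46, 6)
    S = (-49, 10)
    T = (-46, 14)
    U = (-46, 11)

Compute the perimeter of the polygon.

112

|PQ| = √((-8)² + (0)²) = √64 = 8
|QR| = √((-40)² + (9)²) = √1681 = 41
|RS| = √((-3)² + (4)²) = √25 = 5
|ST| = √((3)² + (4)²) = √25 = 5
|TU| = √((0)² + (-3)²) = √9 = 3
|UP| = √((48)² + (-14)²) = √2500 = 50
Perimeter = 8 + 41 + 5 + 5 + 3 + 50 = 112.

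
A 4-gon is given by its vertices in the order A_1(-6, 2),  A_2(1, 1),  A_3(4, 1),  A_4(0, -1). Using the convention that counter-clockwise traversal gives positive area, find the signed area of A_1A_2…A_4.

-10.5

Apply the surveyor's formula: 2A = Σ (x_i·y_{i+1} − x_{i+1}·y_i), indices taken mod 4.
A_1→A_2: (-6)(1) − (1)(2) = -8
A_2→A_3: (1)(1) − (4)(1) = -3
A_3→A_4: (4)(-1) − (0)(1) = -4
A_4→A_1: (0)(2) − (-6)(-1) = -6
Σ = -21
Signed area = Σ/2 = -10.5 (negative ⇒ clockwise traversal).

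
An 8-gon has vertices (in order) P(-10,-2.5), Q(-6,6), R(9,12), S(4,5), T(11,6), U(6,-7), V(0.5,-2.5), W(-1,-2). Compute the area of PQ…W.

Σ = (-75) + (-126) + (-3) + (-31) + (-113) + (-11.5) + (-3.5) + (-17.5) = -380.5
Area = |Σ|/2 = 190.25.

190.25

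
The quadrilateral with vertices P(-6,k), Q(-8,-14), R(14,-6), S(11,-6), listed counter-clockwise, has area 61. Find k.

-8

The doubled signed area Σ (x_i y_{i+1} − x_{i+1} y_i) is linear in k.
With k=0 it equals 274; the coefficient of k is 19 (from the two edges through P).
So 19·k + 274 = 2·61 = 122 ⇒ k = -8.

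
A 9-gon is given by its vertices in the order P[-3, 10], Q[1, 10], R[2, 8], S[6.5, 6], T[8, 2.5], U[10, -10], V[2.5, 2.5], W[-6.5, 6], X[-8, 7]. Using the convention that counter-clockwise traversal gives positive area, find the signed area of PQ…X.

-102

Apply Gauss's area formula: 2A = Σ (x_i·y_{i+1} − x_{i+1}·y_i), indices taken mod 9.
P→Q: (-3)(10) − (1)(10) = -40
Q→R: (1)(8) − (2)(10) = -12
R→S: (2)(6) − (6.5)(8) = -40
S→T: (6.5)(2.5) − (8)(6) = -31.75
T→U: (8)(-10) − (10)(2.5) = -105
U→V: (10)(2.5) − (2.5)(-10) = 50
V→W: (2.5)(6) − (-6.5)(2.5) = 31.25
W→X: (-6.5)(7) − (-8)(6) = 2.5
X→P: (-8)(10) − (-3)(7) = -59
Σ = -204
Signed area = Σ/2 = -102 (negative ⇒ clockwise traversal).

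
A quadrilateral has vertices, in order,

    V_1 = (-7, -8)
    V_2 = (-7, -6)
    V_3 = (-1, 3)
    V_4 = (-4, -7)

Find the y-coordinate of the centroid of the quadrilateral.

Apply Gauss's area formula. First the cross-terms c_i = x_i·y_{i+1} − x_{i+1}·y_i:
  -14, -27, 19, -17  ⇒  2A = -39, A = -19.5.
Then Σ (y_i + y_{i+1})·c_i = 456, so ȳ = 456 / (6·(-19.5)) = -152/39.

-152/39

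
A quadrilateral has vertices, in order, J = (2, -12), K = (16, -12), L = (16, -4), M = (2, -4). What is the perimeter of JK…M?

44

|JK| = √((14)² + (0)²) = √196 = 14
|KL| = √((0)² + (8)²) = √64 = 8
|LM| = √((-14)² + (0)²) = √196 = 14
|MJ| = √((0)² + (-8)²) = √64 = 8
Perimeter = 14 + 8 + 14 + 8 = 44.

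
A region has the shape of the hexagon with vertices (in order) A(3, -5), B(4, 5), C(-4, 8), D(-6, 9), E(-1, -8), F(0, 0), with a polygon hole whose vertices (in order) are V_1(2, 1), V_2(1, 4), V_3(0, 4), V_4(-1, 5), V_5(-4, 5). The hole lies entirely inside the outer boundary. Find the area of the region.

70

Outer boundary:
A→B: (3)(5) − (4)(-5) = 35
B→C: (4)(8) − (-4)(5) = 52
C→D: (-4)(9) − (-6)(8) = 12
D→E: (-6)(-8) − (-1)(9) = 57
E→F: (-1)(0) − (0)(-8) = 0
F→A: (0)(-5) − (3)(0) = 0
Σ = 156
Area = |Σ|/2 = 78.
Hole:
Apply the shoelace (surveyor's) formula: 2A = Σ (x_i·y_{i+1} − x_{i+1}·y_i), indices taken mod 5.
Cross-terms: 7, 4, 4, 15, -14  ⇒  Σ = 16
Area = |Σ|/2 = 8.
Net area = 78 − 8 = 70.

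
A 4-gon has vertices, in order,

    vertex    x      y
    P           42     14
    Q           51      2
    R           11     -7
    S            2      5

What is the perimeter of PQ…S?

|PQ| = √((9)² + (-12)²) = √225 = 15
|QR| = √((-40)² + (-9)²) = √1681 = 41
|RS| = √((-9)² + (12)²) = √225 = 15
|SP| = √((40)² + (9)²) = √1681 = 41
Perimeter = 15 + 41 + 15 + 41 = 112.

112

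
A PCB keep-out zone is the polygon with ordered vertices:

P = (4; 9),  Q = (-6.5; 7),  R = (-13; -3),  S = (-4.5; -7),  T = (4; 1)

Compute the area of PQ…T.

Cross-terms: 86.5, 110.5, 77.5, 23.5, 32  ⇒  Σ = 330
Area = |Σ|/2 = 165.

165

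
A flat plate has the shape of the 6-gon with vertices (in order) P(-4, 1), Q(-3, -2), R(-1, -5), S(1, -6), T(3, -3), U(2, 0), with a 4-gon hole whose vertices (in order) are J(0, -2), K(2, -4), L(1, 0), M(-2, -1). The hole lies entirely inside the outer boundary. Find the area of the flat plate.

Outer boundary:
Σ = (11) + (13) + (11) + (15) + (6) + (2) = 58
Area = |Σ|/2 = 29.
Hole:
Σ = (4) + (4) + (-1) + (4) = 11
Area = |Σ|/2 = 5.5.
Net area = 29 − 5.5 = 23.5.

23.5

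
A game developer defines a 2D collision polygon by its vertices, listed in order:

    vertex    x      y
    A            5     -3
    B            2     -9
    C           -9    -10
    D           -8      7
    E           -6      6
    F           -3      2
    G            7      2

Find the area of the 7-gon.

167

A→B: (5)(-9) − (2)(-3) = -39
B→C: (2)(-10) − (-9)(-9) = -101
C→D: (-9)(7) − (-8)(-10) = -143
D→E: (-8)(6) − (-6)(7) = -6
E→F: (-6)(2) − (-3)(6) = 6
F→G: (-3)(2) − (7)(2) = -20
G→A: (7)(-3) − (5)(2) = -31
Σ = -334
Area = |Σ|/2 = 167.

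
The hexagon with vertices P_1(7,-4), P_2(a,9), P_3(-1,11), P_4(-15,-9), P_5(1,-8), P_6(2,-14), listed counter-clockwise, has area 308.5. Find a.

10

Write out the shoelace sum; only the two edges meeting at P_2 involve a:
2·Area = [(7·9 − a·(-4)) + (a·11 − (-1)·9)] + 395
       = 15·a + 467 = 617
⇒ a = 10.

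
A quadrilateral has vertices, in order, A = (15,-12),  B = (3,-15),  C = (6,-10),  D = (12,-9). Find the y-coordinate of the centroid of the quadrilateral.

Apply the shoelace formula. First the cross-terms c_i = x_i·y_{i+1} − x_{i+1}·y_i:
  -189, 60, 66, -9  ⇒  2A = -72, A = -36.
Then Σ (y_i + y_{i+1})·c_i = 2538, so ȳ = 2538 / (6·(-36)) = -11.75.

-11.75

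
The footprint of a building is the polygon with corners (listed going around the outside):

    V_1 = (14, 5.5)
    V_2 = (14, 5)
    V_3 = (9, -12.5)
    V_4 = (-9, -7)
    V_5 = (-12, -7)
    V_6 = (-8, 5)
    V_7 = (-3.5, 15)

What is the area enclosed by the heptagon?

Apply Gauss's area formula: 2A = Σ (x_i·y_{i+1} − x_{i+1}·y_i), indices taken mod 7.
V_1→V_2: (14)(5) − (14)(5.5) = -7
V_2→V_3: (14)(-12.5) − (9)(5) = -220
V_3→V_4: (9)(-7) − (-9)(-12.5) = -175.5
V_4→V_5: (-9)(-7) − (-12)(-7) = -21
V_5→V_6: (-12)(5) − (-8)(-7) = -116
V_6→V_7: (-8)(15) − (-3.5)(5) = -102.5
V_7→V_1: (-3.5)(5.5) − (14)(15) = -229.25
Σ = -871.25
Area = |Σ|/2 = 435.625.

435.625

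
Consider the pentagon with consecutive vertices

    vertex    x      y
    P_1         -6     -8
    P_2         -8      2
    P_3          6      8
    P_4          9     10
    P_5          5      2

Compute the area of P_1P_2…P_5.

112

Cross-terms: -76, -76, -12, -32, -28  ⇒  Σ = -224
Area = |Σ|/2 = 112.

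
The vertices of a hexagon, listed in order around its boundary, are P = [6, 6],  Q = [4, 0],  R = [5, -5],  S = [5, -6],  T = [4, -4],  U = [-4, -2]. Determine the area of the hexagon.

40.5

Σ = (-24) + (-20) + (-5) + (4) + (-24) + (-12) = -81
Area = |Σ|/2 = 40.5.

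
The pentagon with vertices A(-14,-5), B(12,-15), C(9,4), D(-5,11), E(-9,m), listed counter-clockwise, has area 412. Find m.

The doubled signed area Σ (x_i y_{i+1} − x_{i+1} y_i) is linear in m.
With m=0 it equals 716; the coefficient of m is 9 (from the two edges through E).
So 9·m + 716 = 2·412 = 824 ⇒ m = 12.

12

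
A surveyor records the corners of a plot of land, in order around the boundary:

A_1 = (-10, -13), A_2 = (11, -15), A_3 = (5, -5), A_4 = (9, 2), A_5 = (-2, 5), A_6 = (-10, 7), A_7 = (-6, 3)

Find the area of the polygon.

Apply the shoelace (surveyor's) formula: 2A = Σ (x_i·y_{i+1} − x_{i+1}·y_i), indices taken mod 7.
Σ = (293) + (20) + (55) + (49) + (36) + (12) + (108) = 573
Area = |Σ|/2 = 286.5.

286.5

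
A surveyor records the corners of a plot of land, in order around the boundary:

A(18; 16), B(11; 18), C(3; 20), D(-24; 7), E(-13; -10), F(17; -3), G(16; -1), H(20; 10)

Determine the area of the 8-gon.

853

Apply Gauss's area formula: 2A = Σ (x_i·y_{i+1} − x_{i+1}·y_i), indices taken mod 8.
Cross-terms: 148, 166, 501, 331, 209, 31, 180, 140  ⇒  Σ = 1706
Area = |Σ|/2 = 853.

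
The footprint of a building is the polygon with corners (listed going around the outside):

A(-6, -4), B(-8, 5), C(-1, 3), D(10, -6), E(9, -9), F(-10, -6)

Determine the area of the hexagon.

Apply the shoelace (surveyor's) formula: 2A = Σ (x_i·y_{i+1} − x_{i+1}·y_i), indices taken mod 6.
Cross-terms: -62, -19, -24, -36, -144, 4  ⇒  Σ = -281
Area = |Σ|/2 = 140.5.

140.5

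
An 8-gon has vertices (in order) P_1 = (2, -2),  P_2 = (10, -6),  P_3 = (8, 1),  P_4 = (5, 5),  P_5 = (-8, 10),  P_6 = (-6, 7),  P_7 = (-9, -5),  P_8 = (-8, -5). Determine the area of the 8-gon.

Σ = (8) + (58) + (35) + (90) + (4) + (93) + (5) + (26) = 319
Area = |Σ|/2 = 159.5.

159.5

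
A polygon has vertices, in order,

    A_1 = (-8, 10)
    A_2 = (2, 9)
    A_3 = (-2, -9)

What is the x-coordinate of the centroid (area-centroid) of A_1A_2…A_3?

-8/3

Apply the shoelace (surveyor's) formula. First the cross-terms c_i = x_i·y_{i+1} − x_{i+1}·y_i:
  -92, 0, -92  ⇒  2A = -184, A = -92.
Then Σ (x_i + x_{i+1})·c_i = 1472, so x̄ = 1472 / (6·(-92)) = -8/3.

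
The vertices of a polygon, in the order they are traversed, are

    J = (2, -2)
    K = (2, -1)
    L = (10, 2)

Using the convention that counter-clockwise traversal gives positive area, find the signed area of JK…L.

-4

Apply the surveyor's formula: 2A = Σ (x_i·y_{i+1} − x_{i+1}·y_i), indices taken mod 3.
Σ = (2) + (14) + (-24) = -8
Signed area = Σ/2 = -4 (negative ⇒ clockwise traversal).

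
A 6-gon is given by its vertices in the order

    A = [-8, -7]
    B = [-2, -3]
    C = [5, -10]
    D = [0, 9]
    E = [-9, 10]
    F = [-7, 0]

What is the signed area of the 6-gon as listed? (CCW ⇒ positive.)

145

Apply the shoelace (surveyor's) formula: 2A = Σ (x_i·y_{i+1} − x_{i+1}·y_i), indices taken mod 6.
Σ = (10) + (35) + (45) + (81) + (70) + (49) = 290
Signed area = Σ/2 = 145 (positive ⇒ counter-clockwise traversal).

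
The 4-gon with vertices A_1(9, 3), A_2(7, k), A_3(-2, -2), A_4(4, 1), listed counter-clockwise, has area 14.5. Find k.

5

Write out the shoelace sum; only the two edges meeting at A_2 involve k:
2·Area = [(9·k − 7·3) + (7·(-2) − (-2)·k)] + 9
       = 11·k + -26 = 29
⇒ k = 5.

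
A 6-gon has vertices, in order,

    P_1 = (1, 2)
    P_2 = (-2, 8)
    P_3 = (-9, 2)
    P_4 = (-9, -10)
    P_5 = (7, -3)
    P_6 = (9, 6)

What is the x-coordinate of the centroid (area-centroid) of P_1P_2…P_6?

-93/61

Apply the shoelace (surveyor's) formula. First the cross-terms c_i = x_i·y_{i+1} − x_{i+1}·y_i:
  12, 68, 108, 97, 69, 12  ⇒  2A = 366, A = 183.
Then Σ (x_i + x_{i+1})·c_i = -1674, so x̄ = -1674 / (6·183) = -93/61.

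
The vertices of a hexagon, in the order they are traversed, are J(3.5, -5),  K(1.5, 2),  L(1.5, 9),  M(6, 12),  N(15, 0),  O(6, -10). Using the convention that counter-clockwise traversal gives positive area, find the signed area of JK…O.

Apply the shoelace (surveyor's) formula: 2A = Σ (x_i·y_{i+1} − x_{i+1}·y_i), indices taken mod 6.
Cross-terms: 14.5, 10.5, -36, -180, -150, 5  ⇒  Σ = -336
Signed area = Σ/2 = -168 (negative ⇒ clockwise traversal).

-168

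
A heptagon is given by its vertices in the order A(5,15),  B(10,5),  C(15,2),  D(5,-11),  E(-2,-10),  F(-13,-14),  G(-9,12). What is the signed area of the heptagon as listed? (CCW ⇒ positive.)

-503

Cross-terms: -125, -55, -175, -72, -102, -282, -195  ⇒  Σ = -1006
Signed area = Σ/2 = -503 (negative ⇒ clockwise traversal).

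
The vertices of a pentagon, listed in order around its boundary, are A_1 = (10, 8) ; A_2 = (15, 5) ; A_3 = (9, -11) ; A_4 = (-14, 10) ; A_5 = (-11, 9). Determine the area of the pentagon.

Apply Gauss's area formula: 2A = Σ (x_i·y_{i+1} − x_{i+1}·y_i), indices taken mod 5.
Σ = (-70) + (-210) + (-64) + (-16) + (-178) = -538
Area = |Σ|/2 = 269.

269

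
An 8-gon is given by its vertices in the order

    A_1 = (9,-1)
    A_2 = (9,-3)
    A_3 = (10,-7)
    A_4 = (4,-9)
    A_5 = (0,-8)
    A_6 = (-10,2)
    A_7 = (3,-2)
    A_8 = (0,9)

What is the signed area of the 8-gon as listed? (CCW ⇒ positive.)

-132.5

Σ = (-18) + (-33) + (-62) + (-32) + (-80) + (14) + (27) + (-81) = -265
Signed area = Σ/2 = -132.5 (negative ⇒ clockwise traversal).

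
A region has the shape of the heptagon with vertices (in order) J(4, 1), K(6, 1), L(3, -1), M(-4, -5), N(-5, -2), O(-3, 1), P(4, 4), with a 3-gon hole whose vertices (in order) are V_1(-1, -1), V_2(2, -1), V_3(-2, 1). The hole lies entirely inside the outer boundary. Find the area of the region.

Outer boundary:
Σ = (-2) + (-9) + (-19) + (-17) + (-11) + (-16) + (-12) = -86
Area = |Σ|/2 = 43.
Hole:
Σ = (3) + (0) + (3) = 6
Area = |Σ|/2 = 3.
Net area = 43 − 3 = 40.

40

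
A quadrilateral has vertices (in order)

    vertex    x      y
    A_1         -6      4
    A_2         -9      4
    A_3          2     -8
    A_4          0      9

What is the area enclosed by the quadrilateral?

Cross-terms: 12, 64, 18, 54  ⇒  Σ = 148
Area = |Σ|/2 = 74.

74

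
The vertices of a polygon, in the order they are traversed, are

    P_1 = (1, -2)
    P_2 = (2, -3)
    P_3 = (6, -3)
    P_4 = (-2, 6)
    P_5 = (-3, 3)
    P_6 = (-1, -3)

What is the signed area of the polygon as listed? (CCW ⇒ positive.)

36

Apply the shoelace formula: 2A = Σ (x_i·y_{i+1} − x_{i+1}·y_i), indices taken mod 6.
Cross-terms: 1, 12, 30, 12, 12, 5  ⇒  Σ = 72
Signed area = Σ/2 = 36 (positive ⇒ counter-clockwise traversal).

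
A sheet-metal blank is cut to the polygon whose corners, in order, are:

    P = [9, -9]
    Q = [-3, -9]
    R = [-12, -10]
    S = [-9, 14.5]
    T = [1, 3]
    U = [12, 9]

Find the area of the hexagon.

353.75

Σ = (-108) + (-78) + (-264) + (-41.5) + (-27) + (-189) = -707.5
Area = |Σ|/2 = 353.75.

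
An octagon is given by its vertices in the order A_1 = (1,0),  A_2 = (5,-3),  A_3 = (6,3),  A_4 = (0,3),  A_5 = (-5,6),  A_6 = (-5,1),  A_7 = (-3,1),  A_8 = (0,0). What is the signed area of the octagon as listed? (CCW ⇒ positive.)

43

Apply the surveyor's formula: 2A = Σ (x_i·y_{i+1} − x_{i+1}·y_i), indices taken mod 8.
Σ = (-3) + (33) + (18) + (15) + (25) + (-2) + (0) + (0) = 86
Signed area = Σ/2 = 43 (positive ⇒ counter-clockwise traversal).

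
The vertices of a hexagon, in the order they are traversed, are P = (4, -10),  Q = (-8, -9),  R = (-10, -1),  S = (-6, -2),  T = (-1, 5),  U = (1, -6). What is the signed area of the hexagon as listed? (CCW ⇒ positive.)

-100.5

Cross-terms: -116, -82, 14, -32, 1, 14  ⇒  Σ = -201
Signed area = Σ/2 = -100.5 (negative ⇒ clockwise traversal).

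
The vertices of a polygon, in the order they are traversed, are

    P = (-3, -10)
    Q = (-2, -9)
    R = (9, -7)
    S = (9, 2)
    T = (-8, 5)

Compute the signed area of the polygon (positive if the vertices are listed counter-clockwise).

169.5

Σ = (7) + (95) + (81) + (61) + (95) = 339
Signed area = Σ/2 = 169.5 (positive ⇒ counter-clockwise traversal).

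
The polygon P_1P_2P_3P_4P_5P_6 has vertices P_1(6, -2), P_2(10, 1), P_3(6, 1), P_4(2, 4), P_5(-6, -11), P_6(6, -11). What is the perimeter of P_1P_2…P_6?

|P_1P_2| = √((4)² + (3)²) = √25 = 5
|P_2P_3| = √((-4)² + (0)²) = √16 = 4
|P_3P_4| = √((-4)² + (3)²) = √25 = 5
|P_4P_5| = √((-8)² + (-15)²) = √289 = 17
|P_5P_6| = √((12)² + (0)²) = √144 = 12
|P_6P_1| = √((0)² + (9)²) = √81 = 9
Perimeter = 5 + 4 + 5 + 17 + 12 + 9 = 52.

52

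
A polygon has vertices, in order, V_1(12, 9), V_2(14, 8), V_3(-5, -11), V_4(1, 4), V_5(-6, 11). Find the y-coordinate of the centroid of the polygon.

Apply Gauss's area formula. First the cross-terms c_i = x_i·y_{i+1} − x_{i+1}·y_i:
  -30, -114, -9, 35, -186  ⇒  2A = -304, A = -152.
Then Σ (y_i + y_{i+1})·c_i = -3300, so ȳ = -3300 / (6·(-152)) = 275/76.

275/76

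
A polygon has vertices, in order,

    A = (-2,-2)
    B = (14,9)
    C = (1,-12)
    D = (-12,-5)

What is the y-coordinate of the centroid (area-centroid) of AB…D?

-506/151

Apply Gauss's area formula. First the cross-terms c_i = x_i·y_{i+1} − x_{i+1}·y_i:
  10, -177, -149, 14  ⇒  2A = -302, A = -151.
Then Σ (y_i + y_{i+1})·c_i = 3036, so ȳ = 3036 / (6·(-151)) = -506/151.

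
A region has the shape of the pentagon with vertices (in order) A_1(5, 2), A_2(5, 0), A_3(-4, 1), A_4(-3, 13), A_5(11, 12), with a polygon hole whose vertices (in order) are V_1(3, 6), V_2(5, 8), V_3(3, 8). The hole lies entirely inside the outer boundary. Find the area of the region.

133.5

Outer boundary:
Σ = (-10) + (5) + (-49) + (-179) + (-38) = -271
Area = |Σ|/2 = 135.5.
Hole:
Apply the shoelace (surveyor's) formula: 2A = Σ (x_i·y_{i+1} − x_{i+1}·y_i), indices taken mod 3.
V_1→V_2: (3)(8) − (5)(6) = -6
V_2→V_3: (5)(8) − (3)(8) = 16
V_3→V_1: (3)(6) − (3)(8) = -6
Σ = 4
Area = |Σ|/2 = 2.
Net area = 135.5 − 2 = 133.5.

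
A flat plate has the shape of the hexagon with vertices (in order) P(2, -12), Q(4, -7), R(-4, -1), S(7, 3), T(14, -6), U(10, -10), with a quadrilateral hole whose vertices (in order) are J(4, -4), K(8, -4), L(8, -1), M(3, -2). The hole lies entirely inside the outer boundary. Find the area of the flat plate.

122

Outer boundary:
Apply the shoelace (surveyor's) formula: 2A = Σ (x_i·y_{i+1} − x_{i+1}·y_i), indices taken mod 6.
Cross-terms: 34, -32, -5, -84, -80, -100  ⇒  Σ = -267
Area = |Σ|/2 = 133.5.
Hole:
Apply the shoelace (surveyor's) formula: 2A = Σ (x_i·y_{i+1} − x_{i+1}·y_i), indices taken mod 4.
Σ = (16) + (24) + (-13) + (-4) = 23
Area = |Σ|/2 = 11.5.
Net area = 133.5 − 11.5 = 122.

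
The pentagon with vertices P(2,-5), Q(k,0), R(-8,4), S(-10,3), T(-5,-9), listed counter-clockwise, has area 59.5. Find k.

-5

Write out the shoelace sum; only the two edges meeting at Q involve k:
2·Area = [(2·0 − k·(-5)) + (k·4 − (-8)·0)] + 164
       = 9·k + 164 = 119
⇒ k = -5.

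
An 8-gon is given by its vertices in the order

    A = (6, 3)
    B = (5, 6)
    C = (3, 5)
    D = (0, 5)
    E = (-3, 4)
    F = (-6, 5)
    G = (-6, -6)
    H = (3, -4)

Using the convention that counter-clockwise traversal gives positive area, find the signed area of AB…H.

Σ = (21) + (7) + (15) + (15) + (9) + (66) + (42) + (33) = 208
Signed area = Σ/2 = 104 (positive ⇒ counter-clockwise traversal).

104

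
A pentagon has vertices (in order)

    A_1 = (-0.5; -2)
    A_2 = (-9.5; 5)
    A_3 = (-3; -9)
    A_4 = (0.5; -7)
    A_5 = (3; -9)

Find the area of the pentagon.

A_1→A_2: (-0.5)(5) − (-9.5)(-2) = -21.5
A_2→A_3: (-9.5)(-9) − (-3)(5) = 100.5
A_3→A_4: (-3)(-7) − (0.5)(-9) = 25.5
A_4→A_5: (0.5)(-9) − (3)(-7) = 16.5
A_5→A_1: (3)(-2) − (-0.5)(-9) = -10.5
Σ = 110.5
Area = |Σ|/2 = 55.25.

55.25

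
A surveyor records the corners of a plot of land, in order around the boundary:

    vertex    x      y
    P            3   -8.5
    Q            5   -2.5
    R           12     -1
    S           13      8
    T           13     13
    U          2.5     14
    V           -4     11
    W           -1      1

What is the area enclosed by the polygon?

Apply the surveyor's formula: 2A = Σ (x_i·y_{i+1} − x_{i+1}·y_i), indices taken mod 8.
Σ = (35) + (25) + (109) + (65) + (149.5) + (83.5) + (7) + (5.5) = 479.5
Area = |Σ|/2 = 239.75.

239.75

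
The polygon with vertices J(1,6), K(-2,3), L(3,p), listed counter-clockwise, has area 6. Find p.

Write out the shoelace sum; only the two edges meeting at L involve p:
2·Area = [((-2)·p − 3·3) + (3·6 − 1·p)] + 15
       = -3·p + 24 = 12
⇒ p = 4.

4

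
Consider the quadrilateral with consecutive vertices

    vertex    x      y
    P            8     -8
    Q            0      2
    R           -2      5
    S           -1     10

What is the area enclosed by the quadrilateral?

33.5

Σ = (16) + (4) + (-15) + (-72) = -67
Area = |Σ|/2 = 33.5.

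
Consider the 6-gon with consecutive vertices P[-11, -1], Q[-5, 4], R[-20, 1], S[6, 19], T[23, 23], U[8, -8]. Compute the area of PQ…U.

561.5

Apply the shoelace formula: 2A = Σ (x_i·y_{i+1} − x_{i+1}·y_i), indices taken mod 6.
Cross-terms: -49, 75, -386, -299, -368, -96  ⇒  Σ = -1123
Area = |Σ|/2 = 561.5.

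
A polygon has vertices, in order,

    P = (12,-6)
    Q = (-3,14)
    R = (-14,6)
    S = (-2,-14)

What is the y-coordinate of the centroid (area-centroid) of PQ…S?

-42/179

Apply the shoelace formula. First the cross-terms c_i = x_i·y_{i+1} − x_{i+1}·y_i:
  150, 178, 208, 180  ⇒  2A = 716, A = 358.
Then Σ (y_i + y_{i+1})·c_i = -504, so ȳ = -504 / (6·358) = -42/179.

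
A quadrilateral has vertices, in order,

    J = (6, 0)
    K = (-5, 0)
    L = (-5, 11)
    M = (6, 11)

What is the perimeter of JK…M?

44

|JK| = √((-11)² + (0)²) = √121 = 11
|KL| = √((0)² + (11)²) = √121 = 11
|LM| = √((11)² + (0)²) = √121 = 11
|MJ| = √((0)² + (-11)²) = √121 = 11
Perimeter = 11 + 11 + 11 + 11 = 44.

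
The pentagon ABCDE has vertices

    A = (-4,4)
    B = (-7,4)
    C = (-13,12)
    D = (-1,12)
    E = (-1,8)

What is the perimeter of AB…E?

|AB| = √((-3)² + (0)²) = √9 = 3
|BC| = √((-6)² + (8)²) = √100 = 10
|CD| = √((12)² + (0)²) = √144 = 12
|DE| = √((0)² + (-4)²) = √16 = 4
|EA| = √((-3)² + (-4)²) = √25 = 5
Perimeter = 3 + 10 + 12 + 4 + 5 = 34.

34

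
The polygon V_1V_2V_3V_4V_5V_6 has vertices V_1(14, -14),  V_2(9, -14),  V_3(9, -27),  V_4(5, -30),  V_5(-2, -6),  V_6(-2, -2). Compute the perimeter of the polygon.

72

|V_1V_2| = √((-5)² + (0)²) = √25 = 5
|V_2V_3| = √((0)² + (-13)²) = √169 = 13
|V_3V_4| = √((-4)² + (-3)²) = √25 = 5
|V_4V_5| = √((-7)² + (24)²) = √625 = 25
|V_5V_6| = √((0)² + (4)²) = √16 = 4
|V_6V_1| = √((16)² + (-12)²) = √400 = 20
Perimeter = 5 + 13 + 5 + 25 + 4 + 20 = 72.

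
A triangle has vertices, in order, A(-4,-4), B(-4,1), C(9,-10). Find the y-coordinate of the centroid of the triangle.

Apply Gauss's area formula. First the cross-terms c_i = x_i·y_{i+1} − x_{i+1}·y_i:
  -20, 31, -76  ⇒  2A = -65, A = -32.5.
Then Σ (y_i + y_{i+1})·c_i = 845, so ȳ = 845 / (6·(-32.5)) = -13/3.

-13/3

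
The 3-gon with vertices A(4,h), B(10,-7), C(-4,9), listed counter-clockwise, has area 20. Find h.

Write out the shoelace sum; only the two edges meeting at A involve h:
2·Area = [((-4)·h − 4·9) + (4·(-7) − 10·h)] + 62
       = -14·h + -2 = 40
⇒ h = -3.

-3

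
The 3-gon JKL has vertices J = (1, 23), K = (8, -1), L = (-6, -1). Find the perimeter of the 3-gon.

|JK| = √((7)² + (-24)²) = √625 = 25
|KL| = √((-14)² + (0)²) = √196 = 14
|LJ| = √((7)² + (24)²) = √625 = 25
Perimeter = 25 + 14 + 25 = 64.

64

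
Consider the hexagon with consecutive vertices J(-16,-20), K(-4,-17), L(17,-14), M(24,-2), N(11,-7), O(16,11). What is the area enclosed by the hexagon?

Apply the shoelace (surveyor's) formula: 2A = Σ (x_i·y_{i+1} − x_{i+1}·y_i), indices taken mod 6.
J→K: (-16)(-17) − (-4)(-20) = 192
K→L: (-4)(-14) − (17)(-17) = 345
L→M: (17)(-2) − (24)(-14) = 302
M→N: (24)(-7) − (11)(-2) = -146
N→O: (11)(11) − (16)(-7) = 233
O→J: (16)(-20) − (-16)(11) = -144
Σ = 782
Area = |Σ|/2 = 391.

391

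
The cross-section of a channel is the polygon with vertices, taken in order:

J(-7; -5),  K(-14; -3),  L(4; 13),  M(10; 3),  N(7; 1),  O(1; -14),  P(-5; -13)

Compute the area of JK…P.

Apply the surveyor's formula: 2A = Σ (x_i·y_{i+1} − x_{i+1}·y_i), indices taken mod 7.
Σ = (-49) + (-170) + (-118) + (-11) + (-99) + (-83) + (-66) = -596
Area = |Σ|/2 = 298.

298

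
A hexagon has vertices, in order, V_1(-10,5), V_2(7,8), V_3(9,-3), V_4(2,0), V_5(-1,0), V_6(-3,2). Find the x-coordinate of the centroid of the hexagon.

378/199

Apply the shoelace formula. First the cross-terms c_i = x_i·y_{i+1} − x_{i+1}·y_i:
  -115, -93, 6, 0, -2, 5  ⇒  2A = -199, A = -99.5.
Then Σ (x_i + x_{i+1})·c_i = -1134, so x̄ = -1134 / (6·(-99.5)) = 378/199.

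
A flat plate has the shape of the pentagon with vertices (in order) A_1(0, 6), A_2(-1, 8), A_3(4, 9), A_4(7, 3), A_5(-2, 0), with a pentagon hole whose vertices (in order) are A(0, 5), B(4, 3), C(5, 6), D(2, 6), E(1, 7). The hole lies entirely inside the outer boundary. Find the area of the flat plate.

36

Outer boundary:
Apply the shoelace formula: 2A = Σ (x_i·y_{i+1} − x_{i+1}·y_i), indices taken mod 5.
A_1→A_2: (0)(8) − (-1)(6) = 6
A_2→A_3: (-1)(9) − (4)(8) = -41
A_3→A_4: (4)(3) − (7)(9) = -51
A_4→A_5: (7)(0) − (-2)(3) = 6
A_5→A_1: (-2)(6) − (0)(0) = -12
Σ = -92
Area = |Σ|/2 = 46.
Hole:
Σ = (-20) + (9) + (18) + (8) + (5) = 20
Area = |Σ|/2 = 10.
Net area = 46 − 10 = 36.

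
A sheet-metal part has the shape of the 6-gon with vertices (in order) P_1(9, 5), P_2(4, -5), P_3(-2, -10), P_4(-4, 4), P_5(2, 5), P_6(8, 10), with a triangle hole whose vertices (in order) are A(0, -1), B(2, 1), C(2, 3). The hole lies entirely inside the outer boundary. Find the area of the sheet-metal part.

128.5

Outer boundary:
Apply Gauss's area formula: 2A = Σ (x_i·y_{i+1} − x_{i+1}·y_i), indices taken mod 6.
Σ = (-65) + (-50) + (-48) + (-28) + (-20) + (-50) = -261
Area = |Σ|/2 = 130.5.
Hole:
Apply Gauss's area formula: 2A = Σ (x_i·y_{i+1} − x_{i+1}·y_i), indices taken mod 3.
Σ = (2) + (4) + (-2) = 4
Area = |Σ|/2 = 2.
Net area = 130.5 − 2 = 128.5.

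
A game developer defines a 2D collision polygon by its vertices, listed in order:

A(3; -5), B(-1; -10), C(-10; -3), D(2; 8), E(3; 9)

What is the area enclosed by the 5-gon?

Σ = (-35) + (-97) + (-74) + (-6) + (-42) = -254
Area = |Σ|/2 = 127.

127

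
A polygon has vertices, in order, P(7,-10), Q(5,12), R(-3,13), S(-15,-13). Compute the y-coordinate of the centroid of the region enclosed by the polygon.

-275/213

Apply Gauss's area formula. First the cross-terms c_i = x_i·y_{i+1} − x_{i+1}·y_i:
  134, 101, 234, 241  ⇒  2A = 710, A = 355.
Then Σ (y_i + y_{i+1})·c_i = -2750, so ȳ = -2750 / (6·355) = -275/213.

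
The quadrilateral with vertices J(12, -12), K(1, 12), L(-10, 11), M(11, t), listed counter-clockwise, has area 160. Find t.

The doubled signed area Σ (x_i y_{i+1} − x_{i+1} y_i) is linear in t.
With t=0 it equals 34; the coefficient of t is -22 (from the two edges through M).
So -22·t + 34 = 2·160 = 320 ⇒ t = -13.

-13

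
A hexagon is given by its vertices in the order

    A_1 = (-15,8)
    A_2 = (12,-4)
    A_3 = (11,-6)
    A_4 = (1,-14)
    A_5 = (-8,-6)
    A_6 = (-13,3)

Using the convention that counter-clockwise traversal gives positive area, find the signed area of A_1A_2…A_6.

Apply Gauss's area formula: 2A = Σ (x_i·y_{i+1} − x_{i+1}·y_i), indices taken mod 6.
Σ = (-36) + (-28) + (-148) + (-118) + (-102) + (-59) = -491
Signed area = Σ/2 = -245.5 (negative ⇒ clockwise traversal).

-245.5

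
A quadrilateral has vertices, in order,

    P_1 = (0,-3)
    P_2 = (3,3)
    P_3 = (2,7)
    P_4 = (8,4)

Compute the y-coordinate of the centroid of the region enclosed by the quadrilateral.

Apply the surveyor's formula. First the cross-terms c_i = x_i·y_{i+1} − x_{i+1}·y_i:
  9, 15, -48, -24  ⇒  2A = -48, A = -24.
Then Σ (y_i + y_{i+1})·c_i = -402, so ȳ = -402 / (6·(-24)) = 67/24.

67/24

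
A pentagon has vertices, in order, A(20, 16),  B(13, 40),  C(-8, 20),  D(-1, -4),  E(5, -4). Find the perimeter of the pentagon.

110

|AB| = √((-7)² + (24)²) = √625 = 25
|BC| = √((-21)² + (-20)²) = √841 = 29
|CD| = √((7)² + (-24)²) = √625 = 25
|DE| = √((6)² + (0)²) = √36 = 6
|EA| = √((15)² + (20)²) = √625 = 25
Perimeter = 25 + 29 + 25 + 6 + 25 = 110.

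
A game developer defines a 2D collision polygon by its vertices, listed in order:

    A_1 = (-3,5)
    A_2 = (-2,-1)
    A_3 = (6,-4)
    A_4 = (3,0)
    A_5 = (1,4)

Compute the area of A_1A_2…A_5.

Σ = (13) + (14) + (12) + (12) + (17) = 68
Area = |Σ|/2 = 34.

34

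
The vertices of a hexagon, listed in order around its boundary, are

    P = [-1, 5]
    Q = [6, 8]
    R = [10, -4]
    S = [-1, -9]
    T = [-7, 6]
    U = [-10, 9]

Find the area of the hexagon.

174.5

Apply the shoelace (surveyor's) formula: 2A = Σ (x_i·y_{i+1} − x_{i+1}·y_i), indices taken mod 6.
Σ = (-38) + (-104) + (-94) + (-69) + (-3) + (-41) = -349
Area = |Σ|/2 = 174.5.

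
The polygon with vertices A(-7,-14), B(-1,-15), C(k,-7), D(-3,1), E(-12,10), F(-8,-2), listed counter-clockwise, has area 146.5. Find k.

The doubled signed area Σ (x_i y_{i+1} − x_{i+1} y_i) is linear in k.
With k=0 it equals 261; the coefficient of k is 16 (from the two edges through C).
So 16·k + 261 = 2·146.5 = 293 ⇒ k = 2.

2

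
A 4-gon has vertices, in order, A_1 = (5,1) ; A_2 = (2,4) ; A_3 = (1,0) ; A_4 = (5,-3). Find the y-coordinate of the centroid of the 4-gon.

43/93

Apply the surveyor's formula. First the cross-terms c_i = x_i·y_{i+1} − x_{i+1}·y_i:
  18, -4, -3, 20  ⇒  2A = 31, A = 15.5.
Then Σ (y_i + y_{i+1})·c_i = 43, so ȳ = 43 / (6·15.5) = 43/93.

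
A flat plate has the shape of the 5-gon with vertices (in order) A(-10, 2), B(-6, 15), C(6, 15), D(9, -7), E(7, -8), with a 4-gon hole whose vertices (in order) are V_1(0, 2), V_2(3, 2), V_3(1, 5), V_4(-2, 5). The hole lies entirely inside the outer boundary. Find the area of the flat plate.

Outer boundary:
Apply the surveyor's formula: 2A = Σ (x_i·y_{i+1} − x_{i+1}·y_i), indices taken mod 5.
Σ = (-138) + (-180) + (-177) + (-23) + (-66) = -584
Area = |Σ|/2 = 292.
Hole:
Σ = (-6) + (13) + (15) + (-4) = 18
Area = |Σ|/2 = 9.
Net area = 292 − 9 = 283.

283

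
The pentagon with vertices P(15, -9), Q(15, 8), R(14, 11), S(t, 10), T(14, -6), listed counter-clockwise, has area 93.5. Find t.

Write out the shoelace sum; only the two edges meeting at S involve t:
2·Area = [(14·10 − t·11) + (t·(-6) − 14·10)] + 272
       = -17·t + 272 = 187
⇒ t = 5.

5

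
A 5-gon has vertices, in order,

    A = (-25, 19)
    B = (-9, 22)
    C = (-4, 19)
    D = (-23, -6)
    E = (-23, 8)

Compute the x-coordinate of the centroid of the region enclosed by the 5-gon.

-1979/120

Apply the shoelace formula. First the cross-terms c_i = x_i·y_{i+1} − x_{i+1}·y_i:
  -379, -83, 461, -322, -237  ⇒  2A = -560, A = -280.
Then Σ (x_i + x_{i+1})·c_i = 27706, so x̄ = 27706 / (6·(-280)) = -1979/120.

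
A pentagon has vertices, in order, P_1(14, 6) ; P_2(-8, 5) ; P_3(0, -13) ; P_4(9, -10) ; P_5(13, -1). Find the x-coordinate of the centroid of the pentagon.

675/184

Apply Gauss's area formula. First the cross-terms c_i = x_i·y_{i+1} − x_{i+1}·y_i:
  118, 104, 117, 121, 92  ⇒  2A = 552, A = 276.
Then Σ (x_i + x_{i+1})·c_i = 6075, so x̄ = 6075 / (6·276) = 675/184.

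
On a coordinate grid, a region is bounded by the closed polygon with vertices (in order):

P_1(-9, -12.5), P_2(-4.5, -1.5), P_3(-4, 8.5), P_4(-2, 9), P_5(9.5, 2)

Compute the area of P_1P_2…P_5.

Apply the surveyor's formula: 2A = Σ (x_i·y_{i+1} − x_{i+1}·y_i), indices taken mod 5.
Σ = (-42.75) + (-44.25) + (-19) + (-89.5) + (-100.75) = -296.25
Area = |Σ|/2 = 148.125.

148.125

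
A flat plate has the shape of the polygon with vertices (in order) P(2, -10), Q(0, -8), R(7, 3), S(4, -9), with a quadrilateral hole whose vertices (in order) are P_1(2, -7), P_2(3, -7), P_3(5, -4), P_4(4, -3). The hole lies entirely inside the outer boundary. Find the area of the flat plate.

24

Outer boundary:
Apply the shoelace (surveyor's) formula: 2A = Σ (x_i·y_{i+1} − x_{i+1}·y_i), indices taken mod 4.
P→Q: (2)(-8) − (0)(-10) = -16
Q→R: (0)(3) − (7)(-8) = 56
R→S: (7)(-9) − (4)(3) = -75
S→P: (4)(-10) − (2)(-9) = -22
Σ = -57
Area = |Σ|/2 = 28.5.
Hole:
Apply the surveyor's formula: 2A = Σ (x_i·y_{i+1} − x_{i+1}·y_i), indices taken mod 4.
Σ = (7) + (23) + (1) + (-22) = 9
Area = |Σ|/2 = 4.5.
Net area = 28.5 − 4.5 = 24.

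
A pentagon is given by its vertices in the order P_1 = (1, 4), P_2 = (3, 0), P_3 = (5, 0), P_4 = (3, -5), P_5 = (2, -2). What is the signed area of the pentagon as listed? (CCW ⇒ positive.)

Apply Gauss's area formula: 2A = Σ (x_i·y_{i+1} − x_{i+1}·y_i), indices taken mod 5.
Σ = (-12) + (0) + (-25) + (4) + (10) = -23
Signed area = Σ/2 = -11.5 (negative ⇒ clockwise traversal).

-11.5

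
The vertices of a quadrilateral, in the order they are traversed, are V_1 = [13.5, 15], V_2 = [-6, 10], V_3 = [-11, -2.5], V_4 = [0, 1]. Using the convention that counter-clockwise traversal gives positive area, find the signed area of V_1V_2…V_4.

162.75

Apply Gauss's area formula: 2A = Σ (x_i·y_{i+1} − x_{i+1}·y_i), indices taken mod 4.
Σ = (225) + (125) + (-11) + (-13.5) = 325.5
Signed area = Σ/2 = 162.75 (positive ⇒ counter-clockwise traversal).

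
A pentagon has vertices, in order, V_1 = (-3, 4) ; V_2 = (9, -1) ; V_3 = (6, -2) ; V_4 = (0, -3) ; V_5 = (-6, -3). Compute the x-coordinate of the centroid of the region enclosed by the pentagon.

Apply the shoelace (surveyor's) formula. First the cross-terms c_i = x_i·y_{i+1} − x_{i+1}·y_i:
  -33, -12, -18, -18, -33  ⇒  2A = -114, A = -57.
Then Σ (x_i + x_{i+1})·c_i = -81, so x̄ = -81 / (6·(-57)) = 9/38.

9/38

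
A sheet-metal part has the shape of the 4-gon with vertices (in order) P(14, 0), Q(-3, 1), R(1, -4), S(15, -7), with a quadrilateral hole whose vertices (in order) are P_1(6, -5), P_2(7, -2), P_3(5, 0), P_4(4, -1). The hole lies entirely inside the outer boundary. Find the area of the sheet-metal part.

81

Outer boundary:
Σ = (14) + (11) + (53) + (98) = 176
Area = |Σ|/2 = 88.
Hole:
Apply the shoelace (surveyor's) formula: 2A = Σ (x_i·y_{i+1} − x_{i+1}·y_i), indices taken mod 4.
P_1→P_2: (6)(-2) − (7)(-5) = 23
P_2→P_3: (7)(0) − (5)(-2) = 10
P_3→P_4: (5)(-1) − (4)(0) = -5
P_4→P_1: (4)(-5) − (6)(-1) = -14
Σ = 14
Area = |Σ|/2 = 7.
Net area = 88 − 7 = 81.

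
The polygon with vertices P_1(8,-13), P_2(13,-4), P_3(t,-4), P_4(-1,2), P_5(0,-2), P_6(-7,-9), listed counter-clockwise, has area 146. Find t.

10

The doubled signed area Σ (x_i y_{i+1} − x_{i+1} y_i) is linear in t.
With t=0 it equals 232; the coefficient of t is 6 (from the two edges through P_3).
So 6·t + 232 = 2·146 = 292 ⇒ t = 10.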